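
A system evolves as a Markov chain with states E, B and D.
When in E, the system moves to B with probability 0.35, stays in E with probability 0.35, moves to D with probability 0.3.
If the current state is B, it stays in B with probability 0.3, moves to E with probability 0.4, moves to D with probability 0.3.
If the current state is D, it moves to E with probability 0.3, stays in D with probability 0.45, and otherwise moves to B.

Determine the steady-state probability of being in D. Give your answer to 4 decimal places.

Let the stationary distribution be π with π = πP and π_1 + π_2 + π_3 = 1.
π_1 = 0.35·π_1 + 0.4·π_2 + 0.3·π_3
π_2 = 0.35·π_1 + 0.3·π_2 + 0.25·π_3
Solving with the normalization constraint gives π = (0.3473, 0.2997, 0.3529).
So the stationary probability of D is 0.3529.

0.3529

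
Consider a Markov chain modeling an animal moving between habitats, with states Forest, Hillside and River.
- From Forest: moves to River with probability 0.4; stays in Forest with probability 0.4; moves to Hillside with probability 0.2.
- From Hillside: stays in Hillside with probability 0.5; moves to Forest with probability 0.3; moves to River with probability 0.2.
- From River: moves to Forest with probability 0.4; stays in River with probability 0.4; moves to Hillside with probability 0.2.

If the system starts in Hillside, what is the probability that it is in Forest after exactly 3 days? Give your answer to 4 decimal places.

Propagate the distribution vector 3 days from Hillside.
After 0 days: (0.0000, 1.0000, 0.0000)
After 1 day: (0.3000, 0.5000, 0.2000)
After 2 days: (0.3500, 0.3500, 0.3000)
After 3 days: (0.3650, 0.3050, 0.3300)
P(in Forest after 3 days) = 0.3650

0.3650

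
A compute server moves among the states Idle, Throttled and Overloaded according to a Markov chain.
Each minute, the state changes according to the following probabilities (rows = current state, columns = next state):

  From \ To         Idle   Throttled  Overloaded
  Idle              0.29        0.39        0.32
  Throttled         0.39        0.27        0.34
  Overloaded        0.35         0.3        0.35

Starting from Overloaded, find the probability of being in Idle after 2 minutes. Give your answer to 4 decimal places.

Sum over the intermediate state after 1 minute:
P = P(Overloaded→Idle)·P(Idle→Idle) + P(Overloaded→Throttled)·P(Throttled→Idle) + P(Overloaded→Overloaded)·P(Overloaded→Idle)
  = 0.35×0.29 + 0.3×0.39 + 0.35×0.35
  = 0.1015 + 0.1170 + 0.1225 = 0.3410

0.3410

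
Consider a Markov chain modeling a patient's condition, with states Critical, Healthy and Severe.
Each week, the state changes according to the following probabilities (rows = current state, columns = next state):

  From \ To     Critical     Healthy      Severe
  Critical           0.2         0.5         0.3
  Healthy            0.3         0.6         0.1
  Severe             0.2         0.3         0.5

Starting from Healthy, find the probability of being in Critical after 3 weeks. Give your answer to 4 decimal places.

Propagate the distribution vector 3 weeks from Healthy.
After 0 weeks: (0.0000, 1.0000, 0.0000)
After 1 week: (0.3000, 0.6000, 0.1000)
After 2 weeks: (0.2600, 0.5400, 0.2000)
After 3 weeks: (0.2540, 0.5140, 0.2320)
P(in Critical after 3 weeks) = 0.2540

0.2540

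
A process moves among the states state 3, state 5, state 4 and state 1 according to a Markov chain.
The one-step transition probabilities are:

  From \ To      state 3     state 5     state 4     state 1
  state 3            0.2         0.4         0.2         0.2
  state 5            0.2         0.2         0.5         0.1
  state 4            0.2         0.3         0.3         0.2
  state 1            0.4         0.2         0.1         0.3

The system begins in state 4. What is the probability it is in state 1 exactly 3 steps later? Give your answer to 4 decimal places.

Propagate the distribution vector 3 steps from state 4.
After 0 steps: (0.0000, 0.0000, 1.0000, 0.0000)
After 1 step: (0.2000, 0.3000, 0.3000, 0.2000)
After 2 steps: (0.2400, 0.2700, 0.3000, 0.1900)
After 3 steps: (0.2380, 0.2780, 0.2920, 0.1920)
P(in state 1 after 3 steps) = 0.1920

0.1920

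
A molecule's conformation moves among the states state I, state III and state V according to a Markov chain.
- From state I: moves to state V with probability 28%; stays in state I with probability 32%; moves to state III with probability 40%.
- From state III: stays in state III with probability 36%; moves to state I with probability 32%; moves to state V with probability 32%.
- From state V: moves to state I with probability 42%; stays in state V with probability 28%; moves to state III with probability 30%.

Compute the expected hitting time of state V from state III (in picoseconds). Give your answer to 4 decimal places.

Let t(s) be the expected number of picoseconds to first reach state V from state s, with t(state V) = 0. Conditioning on the first picosecond:
t(state I) = 1 + 0.32·t(state I) + 0.4·t(state III)
t(state III) = 1 + 0.32·t(state I) + 0.36·t(state III)
Solving: t(state I) = 3.3854, t(state III) = 3.2552.
Expected picoseconds from state III to state V: 3.2552.

3.2552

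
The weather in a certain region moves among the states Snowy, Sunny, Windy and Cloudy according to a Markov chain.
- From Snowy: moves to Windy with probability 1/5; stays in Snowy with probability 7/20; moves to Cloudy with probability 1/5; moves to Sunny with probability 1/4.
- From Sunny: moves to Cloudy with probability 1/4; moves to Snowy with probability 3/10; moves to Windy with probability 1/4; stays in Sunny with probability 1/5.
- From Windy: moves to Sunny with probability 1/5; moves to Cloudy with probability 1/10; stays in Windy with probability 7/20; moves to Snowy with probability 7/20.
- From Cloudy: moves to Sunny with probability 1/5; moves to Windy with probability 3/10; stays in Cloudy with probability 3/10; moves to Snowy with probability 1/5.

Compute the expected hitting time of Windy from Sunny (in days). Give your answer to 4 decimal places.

Let t(s) be the expected number of days to first reach Windy from state s, with t(Windy) = 0. Conditioning on the first day:
t(Snowy) = 1 + 0.35·t(Snowy) + 0.25·t(Sunny) + 0.2·t(Cloudy)
t(Sunny) = 1 + 0.3·t(Snowy) + 0.2·t(Sunny) + 0.25·t(Cloudy)
t(Cloudy) = 1 + 0.2·t(Snowy) + 0.2·t(Sunny) + 0.3·t(Cloudy)
Solving: t(Snowy) = 4.2584, t(Sunny) = 4.0337, t(Cloudy) = 3.7978.
Expected days from Sunny to Windy: 4.0337.

4.0337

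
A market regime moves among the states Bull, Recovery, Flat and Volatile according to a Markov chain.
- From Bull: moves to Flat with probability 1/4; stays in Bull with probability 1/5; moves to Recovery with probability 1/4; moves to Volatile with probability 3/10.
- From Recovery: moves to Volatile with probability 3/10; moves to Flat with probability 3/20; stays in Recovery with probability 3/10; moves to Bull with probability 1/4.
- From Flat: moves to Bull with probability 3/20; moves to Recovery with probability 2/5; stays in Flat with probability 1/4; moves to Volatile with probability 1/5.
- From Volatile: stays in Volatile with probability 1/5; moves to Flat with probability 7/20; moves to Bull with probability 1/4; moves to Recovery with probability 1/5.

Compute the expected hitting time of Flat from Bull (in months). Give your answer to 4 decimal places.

Let t(s) be the expected number of months to first reach Flat from state s, with t(Flat) = 0. Conditioning on the first month:
t(Bull) = 1 + 0.2·t(Bull) + 0.25·t(Recovery) + 0.3·t(Volatile)
t(Recovery) = 1 + 0.25·t(Bull) + 0.3·t(Recovery) + 0.3·t(Volatile)
t(Volatile) = 1 + 0.25·t(Bull) + 0.2·t(Recovery) + 0.2·t(Volatile)
Solving: t(Bull) = 3.9621, t(Recovery) = 4.3791, t(Volatile) = 3.5829.
Expected months from Bull to Flat: 3.9621.

3.9621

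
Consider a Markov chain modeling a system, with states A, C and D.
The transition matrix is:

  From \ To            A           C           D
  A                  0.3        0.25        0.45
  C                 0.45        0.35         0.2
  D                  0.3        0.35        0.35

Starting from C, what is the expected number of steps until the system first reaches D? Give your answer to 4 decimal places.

Let t(s) be the expected number of steps to first reach D from state s, with t(D) = 0. Conditioning on the first step:
t(A) = 1 + 0.3·t(A) + 0.25·t(C)
t(C) = 1 + 0.45·t(A) + 0.35·t(C)
Solving: t(A) = 2.6277, t(C) = 3.3577.
Expected steps from C to D: 3.3577.

3.3577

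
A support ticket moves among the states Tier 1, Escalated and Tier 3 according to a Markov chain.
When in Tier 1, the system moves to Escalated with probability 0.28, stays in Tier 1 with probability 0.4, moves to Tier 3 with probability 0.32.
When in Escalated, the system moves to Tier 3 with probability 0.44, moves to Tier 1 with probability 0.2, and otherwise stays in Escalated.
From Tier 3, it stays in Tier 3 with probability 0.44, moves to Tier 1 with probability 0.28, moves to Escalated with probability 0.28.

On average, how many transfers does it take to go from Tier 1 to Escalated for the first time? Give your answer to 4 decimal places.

Let t(s) be the expected number of transfers to first reach Escalated from state s, with t(Escalated) = 0. Conditioning on the first transfer:
t(Tier 1) = 1 + 0.4·t(Tier 1) + 0.32·t(Tier 3)
t(Tier 3) = 1 + 0.28·t(Tier 1) + 0.44·t(Tier 3)
Solving: t(Tier 1) = 3.5714, t(Tier 3) = 3.5714.
Expected transfers from Tier 1 to Escalated: 3.5714.

3.5714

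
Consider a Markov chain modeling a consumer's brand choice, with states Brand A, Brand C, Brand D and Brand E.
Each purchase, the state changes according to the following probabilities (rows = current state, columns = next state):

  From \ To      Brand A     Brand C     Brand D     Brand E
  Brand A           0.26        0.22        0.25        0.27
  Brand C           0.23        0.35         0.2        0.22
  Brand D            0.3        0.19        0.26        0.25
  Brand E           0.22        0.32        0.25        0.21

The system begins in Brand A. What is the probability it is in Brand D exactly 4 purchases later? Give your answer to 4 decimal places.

Propagate the distribution vector 4 purchases from Brand A.
After 0 purchases: (1.0000, 0.0000, 0.0000, 0.0000)
After 1 purchase: (0.2600, 0.2200, 0.2500, 0.2700)
After 2 purchases: (0.2526, 0.2681, 0.2415, 0.2378)
After 3 purchases: (0.2521, 0.2714, 0.2390, 0.2375)
After 4 purchases: (0.2519, 0.2719, 0.2388, 0.2374)
P(in Brand D after 4 purchases) = 0.2388

0.2388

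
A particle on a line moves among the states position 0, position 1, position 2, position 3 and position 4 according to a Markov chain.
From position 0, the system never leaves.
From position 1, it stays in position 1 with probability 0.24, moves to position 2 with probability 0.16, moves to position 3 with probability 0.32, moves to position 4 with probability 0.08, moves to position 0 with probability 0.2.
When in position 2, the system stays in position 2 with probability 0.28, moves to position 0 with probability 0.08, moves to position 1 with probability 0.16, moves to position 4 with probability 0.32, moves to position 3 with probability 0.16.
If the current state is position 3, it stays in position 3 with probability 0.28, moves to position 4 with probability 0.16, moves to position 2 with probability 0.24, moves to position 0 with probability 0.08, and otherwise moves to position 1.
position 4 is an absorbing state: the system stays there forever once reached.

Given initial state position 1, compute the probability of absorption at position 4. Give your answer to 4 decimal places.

Let h(s) be the probability of absorption at position 4 starting from transient state s. Then h(position 4) = 1 and h(position 0) = 0. By first-step analysis:
h(position 1) = 0.2·0 + 0.24·h(position 1) + 0.16·h(position 2) + 0.32·h(position 3) + 0.08·1
h(position 2) = 0.08·0 + 0.16·h(position 1) + 0.28·h(position 2) + 0.16·h(position 3) + 0.32·1
h(position 3) = 0.08·0 + 0.24·h(position 1) + 0.24·h(position 2) + 0.28·h(position 3) + 0.16·1
Solving: h(position 1) = 0.5164, h(position 2) = 0.6986, h(position 3) = 0.6272.
Starting from position 1, the probability is 0.5164.

0.5164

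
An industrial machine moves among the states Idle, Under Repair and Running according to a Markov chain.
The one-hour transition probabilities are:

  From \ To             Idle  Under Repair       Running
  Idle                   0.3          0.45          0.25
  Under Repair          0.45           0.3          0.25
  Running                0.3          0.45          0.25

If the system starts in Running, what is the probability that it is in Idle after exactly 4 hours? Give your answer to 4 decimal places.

Propagate the distribution vector 4 hours from Running.
After 0 hours: (0.0000, 0.0000, 1.0000)
After 1 hour: (0.3000, 0.4500, 0.2500)
After 2 hours: (0.3675, 0.3825, 0.2500)
After 3 hours: (0.3574, 0.3926, 0.2500)
After 4 hours: (0.3589, 0.3911, 0.2500)
P(in Idle after 4 hours) = 0.3589

0.3589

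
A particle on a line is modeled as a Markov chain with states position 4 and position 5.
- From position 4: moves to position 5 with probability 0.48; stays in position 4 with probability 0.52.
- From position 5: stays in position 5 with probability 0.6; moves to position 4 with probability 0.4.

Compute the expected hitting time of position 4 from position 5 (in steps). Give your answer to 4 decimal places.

2.5000

Let t(s) be the expected number of steps to first reach position 4 from state s, with t(position 4) = 0. Conditioning on the first step:
t(position 5) = 1 + 0.6·t(position 5)
Solving: t(position 5) = 2.5000.
Expected steps from position 5 to position 4: 2.5000.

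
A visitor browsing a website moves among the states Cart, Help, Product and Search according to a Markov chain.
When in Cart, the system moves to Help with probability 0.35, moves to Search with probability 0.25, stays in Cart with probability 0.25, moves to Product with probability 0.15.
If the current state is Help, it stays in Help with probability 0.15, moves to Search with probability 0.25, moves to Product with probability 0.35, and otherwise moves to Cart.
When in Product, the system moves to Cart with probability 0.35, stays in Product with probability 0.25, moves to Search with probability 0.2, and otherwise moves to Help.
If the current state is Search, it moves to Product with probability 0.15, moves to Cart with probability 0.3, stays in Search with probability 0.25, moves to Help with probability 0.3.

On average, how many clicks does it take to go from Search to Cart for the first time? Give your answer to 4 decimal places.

Let t(s) be the expected number of clicks to first reach Cart from state s, with t(Cart) = 0. Conditioning on the first click:
t(Help) = 1 + 0.15·t(Help) + 0.35·t(Product) + 0.25·t(Search)
t(Product) = 1 + 0.2·t(Help) + 0.25·t(Product) + 0.2·t(Search)
t(Search) = 1 + 0.3·t(Help) + 0.15·t(Product) + 0.25·t(Search)
Solving: t(Help) = 3.4562, t(Product) = 3.1470, t(Search) = 3.3452.
Expected clicks from Search to Cart: 3.3452.

3.3452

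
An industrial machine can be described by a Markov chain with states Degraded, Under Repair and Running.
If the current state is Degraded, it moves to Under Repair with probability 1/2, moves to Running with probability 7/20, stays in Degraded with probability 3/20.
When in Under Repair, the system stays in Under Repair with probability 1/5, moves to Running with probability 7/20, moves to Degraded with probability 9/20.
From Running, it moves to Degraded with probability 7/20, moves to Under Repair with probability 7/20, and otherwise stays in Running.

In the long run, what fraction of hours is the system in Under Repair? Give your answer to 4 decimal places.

Let the stationary distribution be π with π = πP and π_1 + π_2 + π_3 = 1.
π_1 = 0.15·π_1 + 0.45·π_2 + 0.35·π_3
π_2 = 0.5·π_1 + 0.2·π_2 + 0.35·π_3
Solving with the normalization constraint gives π = (0.3205, 0.3462, 0.3333).
So the stationary probability of Under Repair is 0.3462.

0.3462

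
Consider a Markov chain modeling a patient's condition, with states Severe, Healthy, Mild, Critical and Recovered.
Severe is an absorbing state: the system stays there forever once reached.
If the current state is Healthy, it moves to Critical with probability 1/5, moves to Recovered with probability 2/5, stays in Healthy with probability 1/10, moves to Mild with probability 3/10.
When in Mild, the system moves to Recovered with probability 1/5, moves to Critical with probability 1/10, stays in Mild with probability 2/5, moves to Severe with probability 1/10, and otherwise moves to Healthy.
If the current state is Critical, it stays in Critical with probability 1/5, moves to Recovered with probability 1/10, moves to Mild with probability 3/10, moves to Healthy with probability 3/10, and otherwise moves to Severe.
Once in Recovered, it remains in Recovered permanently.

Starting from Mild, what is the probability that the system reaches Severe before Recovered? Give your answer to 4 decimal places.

0.2633

Let h(s) be the probability of absorption at Severe starting from transient state s. Then h(Severe) = 1 and h(Recovered) = 0. By first-step analysis:
h(Healthy) = 0.1·h(Healthy) + 0.3·h(Mild) + 0.2·h(Critical) + 0.4·0
h(Mild) = 0.1·1 + 0.2·h(Healthy) + 0.4·h(Mild) + 0.1·h(Critical) + 0.2·0
h(Critical) = 0.1·1 + 0.3·h(Healthy) + 0.3·h(Mild) + 0.2·h(Critical) + 0.1·0
Solving: h(Healthy) = 0.1500, h(Mild) = 0.2633, h(Critical) = 0.2800.
Starting from Mild, the probability is 0.2633.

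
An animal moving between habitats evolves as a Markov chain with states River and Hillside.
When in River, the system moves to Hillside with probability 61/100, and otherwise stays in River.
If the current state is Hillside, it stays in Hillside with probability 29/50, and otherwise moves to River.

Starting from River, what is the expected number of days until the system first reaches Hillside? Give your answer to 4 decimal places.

Let t(s) be the expected number of days to first reach Hillside from state s, with t(Hillside) = 0. Conditioning on the first day:
t(River) = 1 + 0.39·t(River)
Solving: t(River) = 1.6393.
Expected days from River to Hillside: 1.6393.

1.6393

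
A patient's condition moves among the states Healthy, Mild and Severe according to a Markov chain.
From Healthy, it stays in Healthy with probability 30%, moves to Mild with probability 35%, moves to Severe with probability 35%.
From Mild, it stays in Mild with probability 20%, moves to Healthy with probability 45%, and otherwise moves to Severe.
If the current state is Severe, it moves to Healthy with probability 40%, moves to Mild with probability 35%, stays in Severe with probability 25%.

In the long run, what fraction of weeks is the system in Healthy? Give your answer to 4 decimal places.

Let the stationary distribution be π with π = πP and π_1 + π_2 + π_3 = 1.
π_1 = 0.3·π_1 + 0.45·π_2 + 0.4·π_3
π_2 = 0.35·π_1 + 0.2·π_2 + 0.35·π_3
Solving with the normalization constraint gives π = (0.3775, 0.3043, 0.3182).
So the stationary probability of Healthy is 0.3775.

0.3775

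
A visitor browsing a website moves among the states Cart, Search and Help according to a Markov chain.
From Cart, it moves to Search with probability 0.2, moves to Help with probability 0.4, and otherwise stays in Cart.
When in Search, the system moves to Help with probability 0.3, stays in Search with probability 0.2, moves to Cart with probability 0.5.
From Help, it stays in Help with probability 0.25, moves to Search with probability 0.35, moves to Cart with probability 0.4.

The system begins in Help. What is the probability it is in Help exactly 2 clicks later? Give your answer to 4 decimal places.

Sum over the intermediate state after 1 click:
P = P(Help→Cart)·P(Cart→Help) + P(Help→Search)·P(Search→Help) + P(Help→Help)·P(Help→Help)
  = 0.4×0.4 + 0.35×0.3 + 0.25×0.25
  = 0.1600 + 0.1050 + 0.0625 = 0.3275

0.3275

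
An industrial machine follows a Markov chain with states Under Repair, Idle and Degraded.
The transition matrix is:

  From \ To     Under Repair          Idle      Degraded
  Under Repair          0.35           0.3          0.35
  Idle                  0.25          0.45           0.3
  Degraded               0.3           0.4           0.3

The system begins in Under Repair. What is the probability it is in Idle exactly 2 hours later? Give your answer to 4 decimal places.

0.3800

Sum over the intermediate state after 1 hour:
P = P(Under Repair→Under Repair)·P(Under Repair→Idle) + P(Under Repair→Idle)·P(Idle→Idle) + P(Under Repair→Degraded)·P(Degraded→Idle)
  = 0.35×0.3 + 0.3×0.45 + 0.35×0.4
  = 0.1050 + 0.1350 + 0.1400 = 0.3800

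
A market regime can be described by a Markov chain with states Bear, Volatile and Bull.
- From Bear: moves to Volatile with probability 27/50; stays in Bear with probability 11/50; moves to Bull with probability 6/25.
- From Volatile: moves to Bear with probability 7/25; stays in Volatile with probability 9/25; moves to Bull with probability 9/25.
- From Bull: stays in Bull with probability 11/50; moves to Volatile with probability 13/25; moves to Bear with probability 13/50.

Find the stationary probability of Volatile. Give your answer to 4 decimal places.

Let the stationary distribution be π with π = πP and π_1 + π_2 + π_3 = 1.
π_1 = 0.22·π_1 + 0.28·π_2 + 0.26·π_3
π_2 = 0.54·π_1 + 0.36·π_2 + 0.52·π_3
Solving with the normalization constraint gives π = (0.2587, 0.4527, 0.2886).
So the stationary probability of Volatile is 0.4527.

0.4527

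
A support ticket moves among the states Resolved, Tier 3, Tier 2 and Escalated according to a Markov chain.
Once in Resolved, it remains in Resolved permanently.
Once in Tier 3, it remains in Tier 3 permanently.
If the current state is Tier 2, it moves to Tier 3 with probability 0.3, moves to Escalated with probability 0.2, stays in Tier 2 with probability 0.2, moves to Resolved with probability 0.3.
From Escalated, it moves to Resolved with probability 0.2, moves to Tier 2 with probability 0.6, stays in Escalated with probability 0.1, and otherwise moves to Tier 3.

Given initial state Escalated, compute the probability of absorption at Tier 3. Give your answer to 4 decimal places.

Let h(s) be the probability of absorption at Tier 3 starting from transient state s. Then h(Tier 3) = 1 and h(Resolved) = 0. By first-step analysis:
h(Tier 2) = 0.3·0 + 0.3·1 + 0.2·h(Tier 2) + 0.2·h(Escalated)
h(Escalated) = 0.2·0 + 0.1·1 + 0.6·h(Tier 2) + 0.1·h(Escalated)
Solving: h(Tier 2) = 0.4833, h(Escalated) = 0.4333.
Starting from Escalated, the probability is 0.4333.

0.4333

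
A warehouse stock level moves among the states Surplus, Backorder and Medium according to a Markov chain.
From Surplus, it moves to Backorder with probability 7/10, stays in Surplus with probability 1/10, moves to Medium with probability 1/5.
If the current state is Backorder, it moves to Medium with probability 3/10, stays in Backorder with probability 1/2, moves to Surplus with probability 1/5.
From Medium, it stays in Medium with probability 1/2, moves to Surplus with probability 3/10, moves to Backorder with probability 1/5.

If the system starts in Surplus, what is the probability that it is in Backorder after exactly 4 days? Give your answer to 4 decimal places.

Propagate the distribution vector 4 days from Surplus.
After 0 days: (1.0000, 0.0000, 0.0000)
After 1 day: (0.1000, 0.7000, 0.2000)
After 2 days: (0.2100, 0.4600, 0.3300)
After 3 days: (0.2120, 0.4430, 0.3450)
After 4 days: (0.2133, 0.4389, 0.3478)
P(in Backorder after 4 days) = 0.4389

0.4389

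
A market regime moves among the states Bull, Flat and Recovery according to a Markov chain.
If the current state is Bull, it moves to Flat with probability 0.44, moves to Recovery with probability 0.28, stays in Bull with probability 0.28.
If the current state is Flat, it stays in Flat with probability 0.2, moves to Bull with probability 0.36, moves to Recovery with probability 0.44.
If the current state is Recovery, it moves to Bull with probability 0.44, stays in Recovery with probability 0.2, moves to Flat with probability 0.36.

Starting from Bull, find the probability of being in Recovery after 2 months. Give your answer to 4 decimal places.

0.3280

Sum over the intermediate state after 1 month:
P = P(Bull→Bull)·P(Bull→Recovery) + P(Bull→Flat)·P(Flat→Recovery) + P(Bull→Recovery)·P(Recovery→Recovery)
  = 0.28×0.28 + 0.44×0.44 + 0.28×0.2
  = 0.0784 + 0.1936 + 0.0560 = 0.3280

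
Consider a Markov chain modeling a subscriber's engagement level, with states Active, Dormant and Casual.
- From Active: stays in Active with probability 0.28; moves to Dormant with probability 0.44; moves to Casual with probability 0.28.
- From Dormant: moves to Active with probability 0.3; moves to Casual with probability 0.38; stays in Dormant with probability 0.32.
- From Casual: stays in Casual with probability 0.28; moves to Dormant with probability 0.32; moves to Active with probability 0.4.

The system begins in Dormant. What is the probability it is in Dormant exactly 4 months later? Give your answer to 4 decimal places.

Propagate the distribution vector 4 months from Dormant.
After 0 months: (0.0000, 1.0000, 0.0000)
After 1 month: (0.3000, 0.3200, 0.3800)
After 2 months: (0.3320, 0.3560, 0.3120)
After 3 months: (0.3246, 0.3598, 0.3156)
After 4 months: (0.3251, 0.3589, 0.3160)
P(in Dormant after 4 months) = 0.3589

0.3589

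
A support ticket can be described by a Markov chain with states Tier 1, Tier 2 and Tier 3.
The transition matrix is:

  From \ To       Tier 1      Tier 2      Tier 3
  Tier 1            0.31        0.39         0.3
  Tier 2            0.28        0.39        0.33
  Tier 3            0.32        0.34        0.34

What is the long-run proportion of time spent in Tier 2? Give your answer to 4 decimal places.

0.3738

Let the stationary distribution be π with π = πP and π_1 + π_2 + π_3 = 1.
π_1 = 0.31·π_1 + 0.28·π_2 + 0.32·π_3
π_2 = 0.39·π_1 + 0.39·π_2 + 0.34·π_3
Solving with the normalization constraint gives π = (0.3020, 0.3738, 0.3242).
So the stationary probability of Tier 2 is 0.3738.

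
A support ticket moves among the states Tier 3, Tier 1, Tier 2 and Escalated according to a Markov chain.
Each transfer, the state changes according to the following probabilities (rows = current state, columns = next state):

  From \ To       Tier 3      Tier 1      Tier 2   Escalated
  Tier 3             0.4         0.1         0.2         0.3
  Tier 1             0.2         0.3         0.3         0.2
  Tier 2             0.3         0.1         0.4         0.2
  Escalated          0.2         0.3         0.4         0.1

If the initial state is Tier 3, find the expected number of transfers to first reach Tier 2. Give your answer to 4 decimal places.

3.7692

Let t(s) be the expected number of transfers to first reach Tier 2 from state s, with t(Tier 2) = 0. Conditioning on the first transfer:
t(Tier 3) = 1 + 0.4·t(Tier 3) + 0.1·t(Tier 1) + 0.3·t(Escalated)
t(Tier 1) = 1 + 0.2·t(Tier 3) + 0.3·t(Tier 1) + 0.2·t(Escalated)
t(Escalated) = 1 + 0.2·t(Tier 3) + 0.3·t(Tier 1) + 0.1·t(Escalated)
Solving: t(Tier 3) = 3.7692, t(Tier 1) = 3.3846, t(Escalated) = 3.0769.
Expected transfers from Tier 3 to Tier 2: 3.7692.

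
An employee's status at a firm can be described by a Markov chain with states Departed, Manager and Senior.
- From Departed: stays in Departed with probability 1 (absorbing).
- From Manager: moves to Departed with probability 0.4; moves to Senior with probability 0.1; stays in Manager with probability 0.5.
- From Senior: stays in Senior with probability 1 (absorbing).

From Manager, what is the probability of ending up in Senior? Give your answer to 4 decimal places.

Let h(s) be the probability of absorption at Senior starting from transient state s. Then h(Senior) = 1 and h(Departed) = 0. By first-step analysis:
h(Manager) = 0.4·0 + 0.5·h(Manager) + 0.1·1
Solving: h(Manager) = 0.2000.
Starting from Manager, the probability is 0.2000.

0.2000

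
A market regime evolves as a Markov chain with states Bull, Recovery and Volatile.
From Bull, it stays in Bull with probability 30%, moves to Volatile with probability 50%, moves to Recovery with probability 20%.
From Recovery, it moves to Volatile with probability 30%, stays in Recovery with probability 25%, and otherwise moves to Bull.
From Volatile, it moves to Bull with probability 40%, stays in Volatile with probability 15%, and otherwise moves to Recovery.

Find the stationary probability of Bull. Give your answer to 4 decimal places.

Let the stationary distribution be π with π = πP and π_1 + π_2 + π_3 = 1.
π_1 = 0.3·π_1 + 0.45·π_2 + 0.4·π_3
π_2 = 0.2·π_1 + 0.25·π_2 + 0.45·π_3
Solving with the normalization constraint gives π = (0.3771, 0.2964, 0.3265).
So the stationary probability of Bull is 0.3771.

0.3771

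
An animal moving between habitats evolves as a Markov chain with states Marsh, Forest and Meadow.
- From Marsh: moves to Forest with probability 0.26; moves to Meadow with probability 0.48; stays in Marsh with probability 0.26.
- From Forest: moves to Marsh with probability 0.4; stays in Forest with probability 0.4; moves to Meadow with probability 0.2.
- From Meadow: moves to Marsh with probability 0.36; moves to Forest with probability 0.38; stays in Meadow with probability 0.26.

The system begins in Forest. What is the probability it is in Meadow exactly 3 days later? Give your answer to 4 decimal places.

0.3135

Propagate the distribution vector 3 days from Forest.
After 0 days: (0.0000, 1.0000, 0.0000)
After 1 day: (0.4000, 0.4000, 0.2000)
After 2 days: (0.3360, 0.3400, 0.3240)
After 3 days: (0.3400, 0.3465, 0.3135)
P(in Meadow after 3 days) = 0.3135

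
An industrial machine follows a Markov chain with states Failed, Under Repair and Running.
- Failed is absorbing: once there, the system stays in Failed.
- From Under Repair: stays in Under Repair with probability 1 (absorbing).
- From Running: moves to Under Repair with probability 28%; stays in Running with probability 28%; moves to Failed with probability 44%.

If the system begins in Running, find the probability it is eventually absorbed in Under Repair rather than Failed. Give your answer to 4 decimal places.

Let h(s) be the probability of absorption at Under Repair starting from transient state s. Then h(Under Repair) = 1 and h(Failed) = 0. By first-step analysis:
h(Running) = 0.44·0 + 0.28·1 + 0.28·h(Running)
Solving: h(Running) = 0.3889.
Starting from Running, the probability is 0.3889.

0.3889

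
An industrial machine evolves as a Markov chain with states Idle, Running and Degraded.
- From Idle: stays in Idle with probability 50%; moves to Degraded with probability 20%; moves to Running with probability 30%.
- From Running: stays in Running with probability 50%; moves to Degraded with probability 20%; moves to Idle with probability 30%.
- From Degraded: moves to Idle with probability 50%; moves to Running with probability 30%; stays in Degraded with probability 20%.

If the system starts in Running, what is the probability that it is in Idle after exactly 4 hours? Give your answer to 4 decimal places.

0.4240

Propagate the distribution vector 4 hours from Running.
After 0 hours: (0.0000, 1.0000, 0.0000)
After 1 hour: (0.3000, 0.5000, 0.2000)
After 2 hours: (0.4000, 0.4000, 0.2000)
After 3 hours: (0.4200, 0.3800, 0.2000)
After 4 hours: (0.4240, 0.3760, 0.2000)
P(in Idle after 4 hours) = 0.4240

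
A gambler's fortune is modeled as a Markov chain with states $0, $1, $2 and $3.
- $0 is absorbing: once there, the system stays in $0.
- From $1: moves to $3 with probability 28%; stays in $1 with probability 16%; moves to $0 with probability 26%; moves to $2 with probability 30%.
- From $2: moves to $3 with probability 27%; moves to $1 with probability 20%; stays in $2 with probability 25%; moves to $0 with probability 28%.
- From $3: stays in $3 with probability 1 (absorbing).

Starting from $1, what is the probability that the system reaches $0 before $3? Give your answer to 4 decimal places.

0.4895

Let h(s) be the probability of absorption at $0 starting from transient state s. Then h($0) = 1 and h($3) = 0. By first-step analysis:
h($1) = 0.26·1 + 0.16·h($1) + 0.3·h($2) + 0.28·0
h($2) = 0.28·1 + 0.2·h($1) + 0.25·h($2) + 0.27·0
Solving: h($1) = 0.4895, h($2) = 0.5039.
Starting from $1, the probability is 0.4895.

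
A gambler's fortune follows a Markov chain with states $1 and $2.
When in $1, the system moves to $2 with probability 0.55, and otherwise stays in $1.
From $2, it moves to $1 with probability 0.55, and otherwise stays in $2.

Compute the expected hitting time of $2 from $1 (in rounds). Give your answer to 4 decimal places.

Let t(s) be the expected number of rounds to first reach $2 from state s, with t($2) = 0. Conditioning on the first round:
t($1) = 1 + 0.45·t($1)
Solving: t($1) = 1.8182.
Expected rounds from $1 to $2: 1.8182.

1.8182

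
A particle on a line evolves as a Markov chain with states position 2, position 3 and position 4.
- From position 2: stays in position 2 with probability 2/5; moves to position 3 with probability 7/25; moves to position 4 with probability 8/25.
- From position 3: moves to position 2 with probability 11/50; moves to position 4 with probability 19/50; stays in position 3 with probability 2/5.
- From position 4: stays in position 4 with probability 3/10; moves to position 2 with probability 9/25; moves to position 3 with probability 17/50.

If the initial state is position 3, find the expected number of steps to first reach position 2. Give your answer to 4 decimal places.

Let t(s) be the expected number of steps to first reach position 2 from state s, with t(position 2) = 0. Conditioning on the first step:
t(position 3) = 1 + 0.4·t(position 3) + 0.38·t(position 4)
t(position 4) = 1 + 0.34·t(position 3) + 0.3·t(position 4)
Solving: t(position 3) = 3.7139, t(position 4) = 3.2325.
Expected steps from position 3 to position 2: 3.7139.

3.7139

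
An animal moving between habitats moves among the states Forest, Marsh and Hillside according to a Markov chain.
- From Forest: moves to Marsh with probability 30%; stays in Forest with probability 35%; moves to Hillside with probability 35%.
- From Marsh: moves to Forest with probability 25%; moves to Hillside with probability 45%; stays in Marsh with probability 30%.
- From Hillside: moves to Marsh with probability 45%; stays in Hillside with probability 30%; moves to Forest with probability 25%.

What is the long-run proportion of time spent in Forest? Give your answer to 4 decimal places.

0.2778

Let the stationary distribution be π with π = πP and π_1 + π_2 + π_3 = 1.
π_1 = 0.35·π_1 + 0.25·π_2 + 0.25·π_3
π_2 = 0.3·π_1 + 0.3·π_2 + 0.45·π_3
Solving with the normalization constraint gives π = (0.2778, 0.3551, 0.3671).
So the stationary probability of Forest is 0.2778.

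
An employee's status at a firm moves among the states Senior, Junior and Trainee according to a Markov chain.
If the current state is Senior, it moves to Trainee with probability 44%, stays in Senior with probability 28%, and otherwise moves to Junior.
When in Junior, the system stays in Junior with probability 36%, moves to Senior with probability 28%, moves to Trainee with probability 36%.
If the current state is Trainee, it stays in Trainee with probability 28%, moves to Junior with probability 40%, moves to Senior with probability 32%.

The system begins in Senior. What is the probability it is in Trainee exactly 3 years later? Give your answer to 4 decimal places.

0.3560

Propagate the distribution vector 3 years from Senior.
After 0 years: (1.0000, 0.0000, 0.0000)
After 1 year: (0.2800, 0.2800, 0.4400)
After 2 years: (0.2976, 0.3552, 0.3472)
After 3 years: (0.2939, 0.3501, 0.3560)
P(in Trainee after 3 years) = 0.3560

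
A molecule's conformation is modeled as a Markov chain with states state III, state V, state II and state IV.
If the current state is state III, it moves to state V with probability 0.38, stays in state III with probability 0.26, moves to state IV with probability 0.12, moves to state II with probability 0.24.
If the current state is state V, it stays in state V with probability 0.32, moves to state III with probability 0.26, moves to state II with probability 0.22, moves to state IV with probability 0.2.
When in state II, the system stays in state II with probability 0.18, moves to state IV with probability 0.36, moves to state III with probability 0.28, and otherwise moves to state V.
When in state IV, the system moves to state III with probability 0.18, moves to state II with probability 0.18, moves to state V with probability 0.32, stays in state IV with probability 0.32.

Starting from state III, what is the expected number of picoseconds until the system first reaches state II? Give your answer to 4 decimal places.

Let t(s) be the expected number of picoseconds to first reach state II from state s, with t(state II) = 0. Conditioning on the first picosecond:
t(state III) = 1 + 0.26·t(state III) + 0.38·t(state V) + 0.12·t(state IV)
t(state V) = 1 + 0.26·t(state III) + 0.32·t(state V) + 0.2·t(state IV)
t(state IV) = 1 + 0.18·t(state III) + 0.32·t(state V) + 0.32·t(state IV)
Solving: t(state III) = 4.5055, t(state V) = 4.6154, t(state IV) = 4.8352.
Expected picoseconds from state III to state II: 4.5055.

4.5055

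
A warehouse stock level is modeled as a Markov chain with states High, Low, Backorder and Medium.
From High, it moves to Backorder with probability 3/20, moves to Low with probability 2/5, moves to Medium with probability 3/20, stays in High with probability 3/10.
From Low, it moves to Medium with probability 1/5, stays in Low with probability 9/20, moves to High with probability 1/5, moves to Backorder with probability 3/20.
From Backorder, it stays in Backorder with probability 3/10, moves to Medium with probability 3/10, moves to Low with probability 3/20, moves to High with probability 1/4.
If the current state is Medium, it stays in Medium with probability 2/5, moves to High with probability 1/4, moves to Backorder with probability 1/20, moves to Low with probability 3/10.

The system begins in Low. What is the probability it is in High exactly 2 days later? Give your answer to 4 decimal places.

0.2375

Propagate the distribution vector 2 days from Low.
After 0 days: (0.0000, 1.0000, 0.0000, 0.0000)
After 1 day: (0.2000, 0.4500, 0.1500, 0.2000)
After 2 days: (0.2375, 0.3650, 0.1525, 0.2450)
P(in High after 2 days) = 0.2375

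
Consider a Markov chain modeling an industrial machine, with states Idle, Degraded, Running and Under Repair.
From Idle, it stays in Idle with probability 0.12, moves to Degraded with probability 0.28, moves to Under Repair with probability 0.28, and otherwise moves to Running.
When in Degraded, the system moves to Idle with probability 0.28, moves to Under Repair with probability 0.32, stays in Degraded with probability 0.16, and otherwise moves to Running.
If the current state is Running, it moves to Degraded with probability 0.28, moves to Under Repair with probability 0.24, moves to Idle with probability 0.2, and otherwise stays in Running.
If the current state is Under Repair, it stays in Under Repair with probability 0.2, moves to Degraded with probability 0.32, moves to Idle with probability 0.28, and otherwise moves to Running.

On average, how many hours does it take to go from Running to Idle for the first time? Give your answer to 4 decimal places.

4.1533

Let t(s) be the expected number of hours to first reach Idle from state s, with t(Idle) = 0. Conditioning on the first hour:
t(Degraded) = 1 + 0.16·t(Degraded) + 0.24·t(Running) + 0.32·t(Under Repair)
t(Running) = 1 + 0.28·t(Degraded) + 0.28·t(Running) + 0.24·t(Under Repair)
t(Under Repair) = 1 + 0.32·t(Degraded) + 0.2·t(Running) + 0.2·t(Under Repair)
Solving: t(Degraded) = 3.8330, t(Running) = 4.1533, t(Under Repair) = 3.8215.
Expected hours from Running to Idle: 4.1533.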